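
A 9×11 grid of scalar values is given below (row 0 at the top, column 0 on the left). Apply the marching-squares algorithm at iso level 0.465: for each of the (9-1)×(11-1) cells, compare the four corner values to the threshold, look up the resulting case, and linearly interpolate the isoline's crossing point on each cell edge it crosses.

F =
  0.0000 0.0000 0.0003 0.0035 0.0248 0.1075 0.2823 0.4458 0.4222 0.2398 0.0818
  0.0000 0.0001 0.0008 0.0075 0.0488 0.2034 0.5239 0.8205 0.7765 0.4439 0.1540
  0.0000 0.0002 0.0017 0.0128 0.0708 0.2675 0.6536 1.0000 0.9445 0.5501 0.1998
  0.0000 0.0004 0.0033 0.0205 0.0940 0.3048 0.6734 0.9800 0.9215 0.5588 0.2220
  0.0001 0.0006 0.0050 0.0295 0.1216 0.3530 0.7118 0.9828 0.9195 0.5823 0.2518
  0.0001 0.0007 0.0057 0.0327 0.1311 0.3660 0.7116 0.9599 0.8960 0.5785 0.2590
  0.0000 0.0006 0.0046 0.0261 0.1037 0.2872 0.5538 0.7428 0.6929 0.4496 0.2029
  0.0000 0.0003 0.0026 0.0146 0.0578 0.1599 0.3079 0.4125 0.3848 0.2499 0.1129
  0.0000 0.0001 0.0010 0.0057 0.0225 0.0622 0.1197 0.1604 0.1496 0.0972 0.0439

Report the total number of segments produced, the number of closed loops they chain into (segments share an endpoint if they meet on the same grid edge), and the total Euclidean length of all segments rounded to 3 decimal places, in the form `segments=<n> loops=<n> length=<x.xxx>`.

segments=20 loops=1 length=17.875

cell (0,5): code 0100 → (0.756,6.000)–(1.000,5.816)
cell (0,6): code 1100 → (0.051,7.000)–(0.756,6.000)
cell (0,7): code 1100 → (0.121,8.000)–(0.051,7.000)
cell (0,8): code 1000 → (1.000,8.937)–(0.121,8.000)
cell (1,5): code 0110 → (1.000,5.816)–(2.000,5.512)
cell (1,8): code 1101 → (1.199,9.000)–(1.000,8.937)
cell (1,9): code 1000 → (2.000,9.243)–(1.199,9.000)
cell (2,5): code 0110 → (2.000,5.512)–(3.000,5.435)
cell (2,9): code 1001 → (3.000,9.279)–(2.000,9.243)
cell (3,5): code 0110 → (3.000,5.435)–(4.000,5.312)
cell (3,9): code 1001 → (4.000,9.355)–(3.000,9.279)
cell (4,5): code 0110 → (4.000,5.312)–(5.000,5.286)
cell (4,9): code 1001 → (5.000,9.355)–(4.000,9.355)
cell (5,5): code 0110 → (5.000,5.286)–(6.000,5.667)
cell (5,8): code 1011 → (6.000,8.937)–(5.881,9.000)
cell (5,9): code 0001 → (5.881,9.000)–(5.000,9.355)
cell (6,5): code 0010 → (6.000,5.667)–(6.361,6.000)
cell (6,6): code 0011 → (6.361,6.000)–(6.841,7.000)
cell (6,7): code 0011 → (6.841,7.000)–(6.740,8.000)
cell (6,8): code 0001 → (6.740,8.000)–(6.000,8.937)
total: 20 segments, chained into 1 closed loop(s), length Σ = 17.875170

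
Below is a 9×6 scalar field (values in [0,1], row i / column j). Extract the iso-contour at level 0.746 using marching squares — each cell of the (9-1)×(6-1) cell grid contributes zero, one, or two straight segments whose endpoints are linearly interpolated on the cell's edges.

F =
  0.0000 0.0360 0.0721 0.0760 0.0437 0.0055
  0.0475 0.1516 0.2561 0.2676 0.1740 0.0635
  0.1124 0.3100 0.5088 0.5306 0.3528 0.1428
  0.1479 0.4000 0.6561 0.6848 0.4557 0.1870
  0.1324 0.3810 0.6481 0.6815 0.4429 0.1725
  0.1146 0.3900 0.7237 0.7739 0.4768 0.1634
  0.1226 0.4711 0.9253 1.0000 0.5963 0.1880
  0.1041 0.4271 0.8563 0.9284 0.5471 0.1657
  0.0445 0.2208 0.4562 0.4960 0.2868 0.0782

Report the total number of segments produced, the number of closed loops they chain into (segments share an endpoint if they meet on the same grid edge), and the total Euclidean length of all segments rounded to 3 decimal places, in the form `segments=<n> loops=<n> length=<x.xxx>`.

cell (4,2): code 0100 → (4.698,3.000)–(5.000,2.444)
cell (4,3): code 1000 → (5.000,3.094)–(4.698,3.000)
cell (5,1): code 0100 → (5.111,2.000)–(6.000,1.605)
cell (5,2): code 1110 → (5.000,2.444)–(5.111,2.000)
cell (5,3): code 1001 → (6.000,3.629)–(5.000,3.094)
cell (6,1): code 0110 → (6.000,1.605)–(7.000,1.743)
cell (6,3): code 1001 → (7.000,3.478)–(6.000,3.629)
cell (7,1): code 0010 → (7.000,1.743)–(7.276,2.000)
cell (7,2): code 0011 → (7.276,2.000)–(7.422,3.000)
cell (7,3): code 0001 → (7.422,3.000)–(7.000,3.478)
total: 10 segments, chained into 1 closed loop(s), length Σ = 7.559863

segments=10 loops=1 length=7.560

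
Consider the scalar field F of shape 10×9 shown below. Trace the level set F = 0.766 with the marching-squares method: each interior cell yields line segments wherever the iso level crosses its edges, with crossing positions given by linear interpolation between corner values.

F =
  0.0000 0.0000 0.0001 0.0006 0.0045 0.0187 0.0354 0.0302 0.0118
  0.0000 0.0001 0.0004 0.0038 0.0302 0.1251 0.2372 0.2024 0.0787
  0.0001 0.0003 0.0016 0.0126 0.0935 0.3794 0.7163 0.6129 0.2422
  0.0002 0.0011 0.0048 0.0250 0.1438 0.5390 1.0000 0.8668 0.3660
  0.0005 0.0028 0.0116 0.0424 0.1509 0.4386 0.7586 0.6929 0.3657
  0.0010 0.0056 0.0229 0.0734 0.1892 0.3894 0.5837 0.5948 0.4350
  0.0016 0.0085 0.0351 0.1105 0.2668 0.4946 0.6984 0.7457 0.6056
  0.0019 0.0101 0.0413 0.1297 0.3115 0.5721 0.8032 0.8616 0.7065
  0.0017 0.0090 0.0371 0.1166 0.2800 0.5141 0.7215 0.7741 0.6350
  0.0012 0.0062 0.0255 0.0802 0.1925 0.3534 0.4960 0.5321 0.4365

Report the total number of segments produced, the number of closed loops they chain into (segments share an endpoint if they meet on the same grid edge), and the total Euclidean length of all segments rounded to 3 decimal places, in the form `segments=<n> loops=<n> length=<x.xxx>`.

cell (2,5): code 0100 → (2.175,6.000)–(3.000,5.492)
cell (2,6): code 1100 → (2.603,7.000)–(2.175,6.000)
cell (2,7): code 1000 → (3.000,7.201)–(2.603,7.000)
cell (3,5): code 0010 → (3.000,5.492)–(3.969,6.000)
cell (3,6): code 0011 → (3.969,6.000)–(3.580,7.000)
cell (3,7): code 0001 → (3.580,7.000)–(3.000,7.201)
cell (6,5): code 0100 → (6.645,6.000)–(7.000,5.839)
cell (6,6): code 1100 → (6.175,7.000)–(6.645,6.000)
cell (6,7): code 1000 → (7.000,7.616)–(6.175,7.000)
cell (7,5): code 0010 → (7.000,5.839)–(7.455,6.000)
cell (7,6): code 0111 → (7.455,6.000)–(8.000,6.846)
cell (7,7): code 1001 → (8.000,7.058)–(7.000,7.616)
cell (8,6): code 0010 → (8.000,6.846)–(8.033,7.000)
cell (8,7): code 0001 → (8.033,7.000)–(8.000,7.058)
total: 14 segments, chained into 2 closed loop(s), length Σ = 10.665771

segments=14 loops=2 length=10.666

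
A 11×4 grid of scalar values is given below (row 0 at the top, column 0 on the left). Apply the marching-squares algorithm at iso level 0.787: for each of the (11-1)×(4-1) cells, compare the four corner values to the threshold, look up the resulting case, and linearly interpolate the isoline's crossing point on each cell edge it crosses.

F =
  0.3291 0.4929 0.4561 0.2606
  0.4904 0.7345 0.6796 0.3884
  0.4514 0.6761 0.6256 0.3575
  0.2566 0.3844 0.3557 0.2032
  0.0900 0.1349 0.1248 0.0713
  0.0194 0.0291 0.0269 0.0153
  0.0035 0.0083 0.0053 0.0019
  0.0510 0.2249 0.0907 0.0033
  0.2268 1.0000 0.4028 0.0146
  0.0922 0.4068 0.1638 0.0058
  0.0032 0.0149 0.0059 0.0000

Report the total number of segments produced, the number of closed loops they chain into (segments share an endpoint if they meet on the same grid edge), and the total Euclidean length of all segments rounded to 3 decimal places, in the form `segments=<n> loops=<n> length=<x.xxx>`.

segments=4 loops=1 length=1.798

cell (7,0): code 0100 → (7.725,1.000)–(8.000,0.725)
cell (7,1): code 1000 → (8.000,1.357)–(7.725,1.000)
cell (8,0): code 0010 → (8.000,0.725)–(8.359,1.000)
cell (8,1): code 0001 → (8.359,1.000)–(8.000,1.357)
total: 4 segments, chained into 1 closed loop(s), length Σ = 1.798032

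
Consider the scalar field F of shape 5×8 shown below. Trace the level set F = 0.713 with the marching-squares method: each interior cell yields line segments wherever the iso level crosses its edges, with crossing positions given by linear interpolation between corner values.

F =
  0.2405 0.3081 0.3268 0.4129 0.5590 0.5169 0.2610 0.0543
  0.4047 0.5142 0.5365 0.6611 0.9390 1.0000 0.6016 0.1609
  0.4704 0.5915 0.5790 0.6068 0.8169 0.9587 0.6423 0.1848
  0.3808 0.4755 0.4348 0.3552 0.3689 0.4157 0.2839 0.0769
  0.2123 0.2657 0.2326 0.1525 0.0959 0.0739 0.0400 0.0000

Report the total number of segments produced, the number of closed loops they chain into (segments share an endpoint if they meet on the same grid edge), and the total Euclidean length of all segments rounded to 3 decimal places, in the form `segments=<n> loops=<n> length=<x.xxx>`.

cell (0,3): code 0100 → (0.405,4.000)–(1.000,3.187)
cell (0,4): code 1100 → (0.406,5.000)–(0.405,4.000)
cell (0,5): code 1000 → (1.000,5.720)–(0.406,5.000)
cell (1,3): code 0110 → (1.000,3.187)–(2.000,3.505)
cell (1,5): code 1001 → (2.000,5.777)–(1.000,5.720)
cell (2,3): code 0010 → (2.000,3.505)–(2.232,4.000)
cell (2,4): code 0011 → (2.232,4.000)–(2.452,5.000)
cell (2,5): code 0001 → (2.452,5.000)–(2.000,5.777)
total: 8 segments, chained into 1 closed loop(s), length Σ = 7.461398

segments=8 loops=1 length=7.461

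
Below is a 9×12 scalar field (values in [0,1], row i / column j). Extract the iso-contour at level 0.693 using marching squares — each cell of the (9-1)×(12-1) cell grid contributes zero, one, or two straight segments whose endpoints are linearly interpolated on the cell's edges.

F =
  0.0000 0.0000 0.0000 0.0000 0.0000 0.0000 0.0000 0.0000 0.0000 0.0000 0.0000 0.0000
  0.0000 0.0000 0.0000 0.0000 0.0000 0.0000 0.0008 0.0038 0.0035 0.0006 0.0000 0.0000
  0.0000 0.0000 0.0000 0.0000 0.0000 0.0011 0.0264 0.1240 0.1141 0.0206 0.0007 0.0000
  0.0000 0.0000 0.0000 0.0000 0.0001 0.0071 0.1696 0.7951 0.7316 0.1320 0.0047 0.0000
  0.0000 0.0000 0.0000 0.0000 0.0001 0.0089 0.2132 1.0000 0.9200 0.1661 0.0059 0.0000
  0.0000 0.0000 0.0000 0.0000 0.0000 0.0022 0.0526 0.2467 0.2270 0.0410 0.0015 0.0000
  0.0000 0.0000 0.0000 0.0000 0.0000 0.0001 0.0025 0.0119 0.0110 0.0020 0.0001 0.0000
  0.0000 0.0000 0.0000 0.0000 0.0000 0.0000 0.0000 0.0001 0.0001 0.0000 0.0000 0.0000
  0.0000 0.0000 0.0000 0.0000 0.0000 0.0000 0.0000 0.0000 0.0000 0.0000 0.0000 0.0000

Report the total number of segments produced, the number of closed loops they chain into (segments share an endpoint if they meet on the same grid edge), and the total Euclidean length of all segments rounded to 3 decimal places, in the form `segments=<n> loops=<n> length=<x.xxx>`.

cell (2,6): code 0100 → (2.848,7.000)–(3.000,6.837)
cell (2,7): code 1100 → (2.937,8.000)–(2.848,7.000)
cell (2,8): code 1000 → (3.000,8.064)–(2.937,8.000)
cell (3,6): code 0110 → (3.000,6.837)–(4.000,6.610)
cell (3,8): code 1001 → (4.000,8.301)–(3.000,8.064)
cell (4,6): code 0010 → (4.000,6.610)–(4.408,7.000)
cell (4,7): code 0011 → (4.408,7.000)–(4.328,8.000)
cell (4,8): code 0001 → (4.328,8.000)–(4.000,8.301)
total: 8 segments, chained into 1 closed loop(s), length Σ = 5.382277

segments=8 loops=1 length=5.382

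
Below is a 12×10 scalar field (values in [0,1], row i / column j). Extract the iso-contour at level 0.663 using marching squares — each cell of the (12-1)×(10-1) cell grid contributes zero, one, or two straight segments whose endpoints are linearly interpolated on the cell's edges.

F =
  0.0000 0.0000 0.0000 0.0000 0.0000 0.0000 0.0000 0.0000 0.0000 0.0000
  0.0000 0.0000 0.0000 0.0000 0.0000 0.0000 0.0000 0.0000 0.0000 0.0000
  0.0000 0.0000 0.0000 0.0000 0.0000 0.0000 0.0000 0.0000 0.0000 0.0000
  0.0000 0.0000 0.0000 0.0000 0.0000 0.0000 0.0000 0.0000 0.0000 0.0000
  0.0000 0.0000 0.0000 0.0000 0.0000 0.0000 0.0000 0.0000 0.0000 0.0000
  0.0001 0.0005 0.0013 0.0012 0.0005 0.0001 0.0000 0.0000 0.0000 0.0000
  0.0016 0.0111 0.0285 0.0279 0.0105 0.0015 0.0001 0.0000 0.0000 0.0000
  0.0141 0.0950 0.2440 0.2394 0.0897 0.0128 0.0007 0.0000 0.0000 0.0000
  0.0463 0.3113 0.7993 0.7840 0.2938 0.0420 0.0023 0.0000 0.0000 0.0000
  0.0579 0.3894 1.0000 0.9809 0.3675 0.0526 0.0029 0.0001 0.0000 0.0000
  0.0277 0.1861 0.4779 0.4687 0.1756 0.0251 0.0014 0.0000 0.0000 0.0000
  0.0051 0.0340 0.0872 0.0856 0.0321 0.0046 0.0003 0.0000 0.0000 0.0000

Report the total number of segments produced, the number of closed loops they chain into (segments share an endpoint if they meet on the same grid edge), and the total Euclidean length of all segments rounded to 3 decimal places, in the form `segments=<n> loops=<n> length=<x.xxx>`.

cell (7,1): code 0100 → (7.755,2.000)–(8.000,1.721)
cell (7,2): code 1100 → (7.778,3.000)–(7.755,2.000)
cell (7,3): code 1000 → (8.000,3.247)–(7.778,3.000)
cell (8,1): code 0110 → (8.000,1.721)–(9.000,1.448)
cell (8,3): code 1001 → (9.000,3.518)–(8.000,3.247)
cell (9,1): code 0010 → (9.000,1.448)–(9.645,2.000)
cell (9,2): code 0011 → (9.645,2.000)–(9.621,3.000)
cell (9,3): code 0001 → (9.621,3.000)–(9.000,3.518)
total: 8 segments, chained into 1 closed loop(s), length Σ = 6.435030

segments=8 loops=1 length=6.435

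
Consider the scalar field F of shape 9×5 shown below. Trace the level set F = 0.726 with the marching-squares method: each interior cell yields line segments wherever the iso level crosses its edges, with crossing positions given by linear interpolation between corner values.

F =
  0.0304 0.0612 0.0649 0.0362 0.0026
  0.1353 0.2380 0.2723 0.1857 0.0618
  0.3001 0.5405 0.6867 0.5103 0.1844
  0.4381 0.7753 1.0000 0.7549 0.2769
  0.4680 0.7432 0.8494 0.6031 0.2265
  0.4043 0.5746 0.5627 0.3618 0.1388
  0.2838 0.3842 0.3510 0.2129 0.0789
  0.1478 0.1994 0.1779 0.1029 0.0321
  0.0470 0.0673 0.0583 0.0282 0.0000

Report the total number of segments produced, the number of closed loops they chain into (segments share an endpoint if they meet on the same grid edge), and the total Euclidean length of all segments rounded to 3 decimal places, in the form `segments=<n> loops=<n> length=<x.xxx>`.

segments=10 loops=1 length=6.830

cell (2,0): code 0100 → (2.790,1.000)–(3.000,0.854)
cell (2,1): code 1100 → (2.125,2.000)–(2.790,1.000)
cell (2,2): code 1100 → (2.882,3.000)–(2.125,2.000)
cell (2,3): code 1000 → (3.000,3.060)–(2.882,3.000)
cell (3,0): code 0110 → (3.000,0.854)–(4.000,0.938)
cell (3,2): code 1011 → (4.000,2.501)–(3.190,3.000)
cell (3,3): code 0001 → (3.190,3.000)–(3.000,3.060)
cell (4,0): code 0010 → (4.000,0.938)–(4.102,1.000)
cell (4,1): code 0011 → (4.102,1.000)–(4.430,2.000)
cell (4,2): code 0001 → (4.430,2.000)–(4.000,2.501)
total: 10 segments, chained into 1 closed loop(s), length Σ = 6.830111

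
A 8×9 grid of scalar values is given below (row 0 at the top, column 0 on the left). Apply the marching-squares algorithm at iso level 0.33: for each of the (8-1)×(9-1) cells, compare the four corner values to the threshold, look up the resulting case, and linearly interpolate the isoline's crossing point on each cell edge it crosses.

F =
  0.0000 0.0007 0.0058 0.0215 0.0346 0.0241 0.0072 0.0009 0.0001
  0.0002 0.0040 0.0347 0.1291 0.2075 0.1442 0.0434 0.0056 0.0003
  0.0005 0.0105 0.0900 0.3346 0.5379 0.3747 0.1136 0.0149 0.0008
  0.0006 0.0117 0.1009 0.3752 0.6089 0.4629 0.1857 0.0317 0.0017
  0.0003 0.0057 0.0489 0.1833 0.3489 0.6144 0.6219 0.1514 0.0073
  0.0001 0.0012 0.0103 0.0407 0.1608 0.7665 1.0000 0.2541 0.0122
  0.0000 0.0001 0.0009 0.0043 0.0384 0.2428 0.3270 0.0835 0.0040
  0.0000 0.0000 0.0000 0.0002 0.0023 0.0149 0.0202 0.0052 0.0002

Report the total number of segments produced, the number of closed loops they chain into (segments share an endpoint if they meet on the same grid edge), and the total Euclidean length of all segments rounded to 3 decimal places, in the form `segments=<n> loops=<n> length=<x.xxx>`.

segments=16 loops=1 length=13.180

cell (1,2): code 0100 → (1.978,3.000)–(2.000,2.981)
cell (1,3): code 1100 → (1.371,4.000)–(1.978,3.000)
cell (1,4): code 1100 → (1.806,5.000)–(1.371,4.000)
cell (1,5): code 1000 → (2.000,5.171)–(1.806,5.000)
cell (2,2): code 0110 → (2.000,2.981)–(3.000,2.835)
cell (2,5): code 1001 → (3.000,5.479)–(2.000,5.171)
cell (3,2): code 0010 → (3.000,2.835)–(3.236,3.000)
cell (3,3): code 0111 → (3.236,3.000)–(4.000,3.886)
cell (3,5): code 1101 → (3.331,6.000)–(3.000,5.479)
cell (3,6): code 1000 → (4.000,6.620)–(3.331,6.000)
cell (4,3): code 0010 → (4.000,3.886)–(4.100,4.000)
cell (4,4): code 0111 → (4.100,4.000)–(5.000,4.279)
cell (4,6): code 1001 → (5.000,6.898)–(4.000,6.620)
cell (5,4): code 0010 → (5.000,4.279)–(5.833,5.000)
cell (5,5): code 0011 → (5.833,5.000)–(5.996,6.000)
cell (5,6): code 0001 → (5.996,6.000)–(5.000,6.898)
total: 16 segments, chained into 1 closed loop(s), length Σ = 13.179799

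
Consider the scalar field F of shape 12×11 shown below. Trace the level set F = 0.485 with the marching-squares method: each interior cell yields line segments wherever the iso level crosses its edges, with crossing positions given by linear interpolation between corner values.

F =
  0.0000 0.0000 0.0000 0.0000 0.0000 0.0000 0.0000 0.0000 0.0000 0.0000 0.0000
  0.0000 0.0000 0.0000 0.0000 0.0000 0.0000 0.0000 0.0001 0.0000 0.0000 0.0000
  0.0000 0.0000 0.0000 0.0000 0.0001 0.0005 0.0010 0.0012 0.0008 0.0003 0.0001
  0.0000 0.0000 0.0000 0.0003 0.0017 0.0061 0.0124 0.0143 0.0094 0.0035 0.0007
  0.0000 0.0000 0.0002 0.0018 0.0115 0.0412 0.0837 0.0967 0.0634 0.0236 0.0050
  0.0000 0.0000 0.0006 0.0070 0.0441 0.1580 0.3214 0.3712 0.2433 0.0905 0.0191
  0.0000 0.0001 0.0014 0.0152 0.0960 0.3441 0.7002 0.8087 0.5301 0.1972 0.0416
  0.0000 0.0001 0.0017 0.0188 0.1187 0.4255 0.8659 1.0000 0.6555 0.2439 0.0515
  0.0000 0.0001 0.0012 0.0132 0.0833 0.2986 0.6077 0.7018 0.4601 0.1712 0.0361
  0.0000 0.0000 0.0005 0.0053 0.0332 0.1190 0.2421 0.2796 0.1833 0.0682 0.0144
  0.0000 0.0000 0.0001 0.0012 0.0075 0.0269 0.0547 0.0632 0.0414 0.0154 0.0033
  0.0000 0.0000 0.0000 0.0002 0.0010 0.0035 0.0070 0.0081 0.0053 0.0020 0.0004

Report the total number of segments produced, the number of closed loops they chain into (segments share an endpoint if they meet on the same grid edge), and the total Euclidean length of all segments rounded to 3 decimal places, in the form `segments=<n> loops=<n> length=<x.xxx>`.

cell (5,5): code 0100 → (5.432,6.000)–(6.000,5.396)
cell (5,6): code 1100 → (5.260,7.000)–(5.432,6.000)
cell (5,7): code 1100 → (5.843,8.000)–(5.260,7.000)
cell (5,8): code 1000 → (6.000,8.135)–(5.843,8.000)
cell (6,5): code 0110 → (6.000,5.396)–(7.000,5.135)
cell (6,8): code 1001 → (7.000,8.414)–(6.000,8.135)
cell (7,5): code 0110 → (7.000,5.135)–(8.000,5.603)
cell (7,7): code 1011 → (8.000,7.897)–(7.873,8.000)
cell (7,8): code 0001 → (7.873,8.000)–(7.000,8.414)
cell (8,5): code 0010 → (8.000,5.603)–(8.336,6.000)
cell (8,6): code 0011 → (8.336,6.000)–(8.514,7.000)
cell (8,7): code 0001 → (8.514,7.000)–(8.000,7.897)
total: 12 segments, chained into 1 closed loop(s), length Σ = 10.083428

segments=12 loops=1 length=10.083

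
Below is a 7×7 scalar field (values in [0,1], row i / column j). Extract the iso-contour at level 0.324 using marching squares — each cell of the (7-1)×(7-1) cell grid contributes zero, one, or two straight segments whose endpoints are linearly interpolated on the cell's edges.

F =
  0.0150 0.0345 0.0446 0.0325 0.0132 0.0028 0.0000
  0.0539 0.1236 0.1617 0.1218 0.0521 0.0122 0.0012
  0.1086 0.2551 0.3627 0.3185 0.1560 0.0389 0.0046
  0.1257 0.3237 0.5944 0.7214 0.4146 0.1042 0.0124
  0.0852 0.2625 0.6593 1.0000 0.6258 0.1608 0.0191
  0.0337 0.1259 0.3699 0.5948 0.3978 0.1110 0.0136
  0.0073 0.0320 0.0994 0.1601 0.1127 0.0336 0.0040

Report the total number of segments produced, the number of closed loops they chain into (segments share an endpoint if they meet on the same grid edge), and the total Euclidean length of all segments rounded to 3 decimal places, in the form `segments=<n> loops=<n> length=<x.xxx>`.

cell (1,1): code 0100 → (1.807,2.000)–(2.000,1.640)
cell (1,2): code 1000 → (2.000,2.876)–(1.807,2.000)
cell (2,1): code 0110 → (2.000,1.640)–(3.000,1.001)
cell (2,2): code 1101 → (2.014,3.000)–(2.000,2.876)
cell (2,3): code 1100 → (2.650,4.000)–(2.014,3.000)
cell (2,4): code 1000 → (3.000,4.292)–(2.650,4.000)
cell (3,1): code 0110 → (3.000,1.001)–(4.000,1.155)
cell (3,4): code 1001 → (4.000,4.649)–(3.000,4.292)
cell (4,1): code 0110 → (4.000,1.155)–(5.000,1.812)
cell (4,4): code 1001 → (5.000,4.257)–(4.000,4.649)
cell (5,1): code 0010 → (5.000,1.812)–(5.170,2.000)
cell (5,2): code 0011 → (5.170,2.000)–(5.623,3.000)
cell (5,3): code 0011 → (5.623,3.000)–(5.259,4.000)
cell (5,4): code 0001 → (5.259,4.000)–(5.000,4.257)
total: 14 segments, chained into 1 closed loop(s), length Σ = 11.382155

segments=14 loops=1 length=11.382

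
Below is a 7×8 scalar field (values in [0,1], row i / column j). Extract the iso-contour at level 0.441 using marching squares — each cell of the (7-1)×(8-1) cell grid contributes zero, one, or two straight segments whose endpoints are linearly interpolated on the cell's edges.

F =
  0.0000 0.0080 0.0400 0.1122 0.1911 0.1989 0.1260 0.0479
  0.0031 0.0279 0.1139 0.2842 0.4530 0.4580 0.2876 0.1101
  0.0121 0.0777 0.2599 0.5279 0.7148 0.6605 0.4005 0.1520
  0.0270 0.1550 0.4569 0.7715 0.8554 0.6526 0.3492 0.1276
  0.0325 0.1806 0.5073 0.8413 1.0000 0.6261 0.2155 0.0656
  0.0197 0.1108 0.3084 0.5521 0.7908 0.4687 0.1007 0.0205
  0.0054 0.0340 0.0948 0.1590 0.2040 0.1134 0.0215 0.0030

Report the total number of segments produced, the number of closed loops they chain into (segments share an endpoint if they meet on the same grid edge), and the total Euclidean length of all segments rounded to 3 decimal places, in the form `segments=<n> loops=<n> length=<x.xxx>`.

segments=18 loops=1 length=13.490

cell (0,3): code 0100 → (0.954,4.000)–(1.000,3.929)
cell (0,4): code 1100 → (0.934,5.000)–(0.954,4.000)
cell (0,5): code 1000 → (1.000,5.100)–(0.934,5.000)
cell (1,2): code 0100 → (1.643,3.000)–(2.000,2.676)
cell (1,3): code 1110 → (1.000,3.929)–(1.643,3.000)
cell (1,5): code 1001 → (2.000,5.844)–(1.000,5.100)
cell (2,1): code 0100 → (2.919,2.000)–(3.000,1.947)
cell (2,2): code 1110 → (2.000,2.676)–(2.919,2.000)
cell (2,5): code 1001 → (3.000,5.697)–(2.000,5.844)
cell (3,1): code 0110 → (3.000,1.947)–(4.000,1.797)
cell (3,5): code 1001 → (4.000,5.451)–(3.000,5.697)
cell (4,1): code 0010 → (4.000,1.797)–(4.333,2.000)
cell (4,2): code 0111 → (4.333,2.000)–(5.000,2.544)
cell (4,5): code 1001 → (5.000,5.075)–(4.000,5.451)
cell (5,2): code 0010 → (5.000,2.544)–(5.283,3.000)
cell (5,3): code 0011 → (5.283,3.000)–(5.596,4.000)
cell (5,4): code 0011 → (5.596,4.000)–(5.078,5.000)
cell (5,5): code 0001 → (5.078,5.000)–(5.000,5.075)
total: 18 segments, chained into 1 closed loop(s), length Σ = 13.490004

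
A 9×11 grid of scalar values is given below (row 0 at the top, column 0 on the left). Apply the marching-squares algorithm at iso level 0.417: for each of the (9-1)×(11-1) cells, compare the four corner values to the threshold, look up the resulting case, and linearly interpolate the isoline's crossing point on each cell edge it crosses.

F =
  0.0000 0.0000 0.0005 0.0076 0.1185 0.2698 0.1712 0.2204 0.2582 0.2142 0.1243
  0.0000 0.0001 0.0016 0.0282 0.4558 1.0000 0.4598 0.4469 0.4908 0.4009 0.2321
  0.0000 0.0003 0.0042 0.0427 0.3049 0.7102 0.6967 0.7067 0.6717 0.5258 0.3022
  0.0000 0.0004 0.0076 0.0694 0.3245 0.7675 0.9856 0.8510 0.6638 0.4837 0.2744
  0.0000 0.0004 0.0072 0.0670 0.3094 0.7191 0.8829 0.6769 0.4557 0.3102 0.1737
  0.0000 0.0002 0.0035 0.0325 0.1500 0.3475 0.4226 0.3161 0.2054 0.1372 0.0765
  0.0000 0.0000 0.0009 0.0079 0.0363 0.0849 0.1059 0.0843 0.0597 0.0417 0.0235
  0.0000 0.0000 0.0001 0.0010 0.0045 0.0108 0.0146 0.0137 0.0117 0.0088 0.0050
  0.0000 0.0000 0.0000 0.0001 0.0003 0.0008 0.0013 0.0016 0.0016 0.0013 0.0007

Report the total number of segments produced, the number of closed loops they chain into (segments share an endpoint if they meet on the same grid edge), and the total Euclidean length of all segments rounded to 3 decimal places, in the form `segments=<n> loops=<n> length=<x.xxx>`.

cell (0,3): code 0100 → (0.885,4.000)–(1.000,3.909)
cell (0,4): code 1100 → (0.202,5.000)–(0.885,4.000)
cell (0,5): code 1100 → (0.852,6.000)–(0.202,5.000)
cell (0,6): code 1100 → (0.868,7.000)–(0.852,6.000)
cell (0,7): code 1100 → (0.683,8.000)–(0.868,7.000)
cell (0,8): code 1000 → (1.000,8.821)–(0.683,8.000)
cell (1,3): code 0010 → (1.000,3.909)–(1.257,4.000)
cell (1,4): code 0111 → (1.257,4.000)–(2.000,4.277)
cell (1,8): code 1101 → (1.129,9.000)–(1.000,8.821)
cell (1,9): code 1000 → (2.000,9.487)–(1.129,9.000)
cell (2,4): code 0110 → (2.000,4.277)–(3.000,4.209)
cell (2,9): code 1001 → (3.000,9.319)–(2.000,9.487)
cell (3,4): code 0110 → (3.000,4.209)–(4.000,4.263)
cell (3,8): code 1011 → (4.000,8.266)–(3.384,9.000)
cell (3,9): code 0001 → (3.384,9.000)–(3.000,9.319)
cell (4,4): code 0010 → (4.000,4.263)–(4.813,5.000)
cell (4,5): code 0111 → (4.813,5.000)–(5.000,5.925)
cell (4,6): code 1011 → (5.000,6.053)–(4.720,7.000)
cell (4,7): code 0011 → (4.720,7.000)–(4.155,8.000)
cell (4,8): code 0001 → (4.155,8.000)–(4.000,8.266)
cell (5,5): code 0010 → (5.000,5.925)–(5.018,6.000)
cell (5,6): code 0001 → (5.018,6.000)–(5.000,6.053)
total: 22 segments, chained into 1 closed loop(s), length Σ = 16.824789

segments=22 loops=1 length=16.825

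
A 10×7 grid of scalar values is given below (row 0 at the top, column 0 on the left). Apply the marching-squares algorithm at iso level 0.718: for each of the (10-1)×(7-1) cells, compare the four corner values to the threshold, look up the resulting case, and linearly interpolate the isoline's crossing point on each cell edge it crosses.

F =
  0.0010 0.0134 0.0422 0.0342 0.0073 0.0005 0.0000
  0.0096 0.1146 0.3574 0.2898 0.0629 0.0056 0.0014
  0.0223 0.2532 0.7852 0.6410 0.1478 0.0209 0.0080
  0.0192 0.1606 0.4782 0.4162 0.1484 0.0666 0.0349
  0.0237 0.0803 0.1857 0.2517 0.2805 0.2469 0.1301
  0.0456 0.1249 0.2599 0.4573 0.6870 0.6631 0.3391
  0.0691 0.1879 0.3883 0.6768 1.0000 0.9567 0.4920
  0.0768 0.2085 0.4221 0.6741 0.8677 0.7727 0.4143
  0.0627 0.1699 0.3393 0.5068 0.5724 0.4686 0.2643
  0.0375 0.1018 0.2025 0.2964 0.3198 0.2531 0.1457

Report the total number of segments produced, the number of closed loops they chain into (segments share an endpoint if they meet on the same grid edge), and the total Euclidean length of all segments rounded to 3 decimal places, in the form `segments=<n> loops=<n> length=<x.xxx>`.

cell (1,1): code 0100 → (1.843,2.000)–(2.000,1.874)
cell (1,2): code 1000 → (2.000,2.466)–(1.843,2.000)
cell (2,1): code 0010 → (2.000,1.874)–(2.219,2.000)
cell (2,2): code 0001 → (2.219,2.000)–(2.000,2.466)
cell (5,3): code 0100 → (5.099,4.000)–(6.000,3.127)
cell (5,4): code 1100 → (5.187,5.000)–(5.099,4.000)
cell (5,5): code 1000 → (6.000,5.514)–(5.187,5.000)
cell (6,3): code 0110 → (6.000,3.127)–(7.000,3.227)
cell (6,5): code 1001 → (7.000,5.153)–(6.000,5.514)
cell (7,3): code 0010 → (7.000,3.227)–(7.507,4.000)
cell (7,4): code 0011 → (7.507,4.000)–(7.180,5.000)
cell (7,5): code 0001 → (7.180,5.000)–(7.000,5.153)
total: 12 segments, chained into 2 closed loop(s), length Σ = 8.961421

segments=12 loops=2 length=8.961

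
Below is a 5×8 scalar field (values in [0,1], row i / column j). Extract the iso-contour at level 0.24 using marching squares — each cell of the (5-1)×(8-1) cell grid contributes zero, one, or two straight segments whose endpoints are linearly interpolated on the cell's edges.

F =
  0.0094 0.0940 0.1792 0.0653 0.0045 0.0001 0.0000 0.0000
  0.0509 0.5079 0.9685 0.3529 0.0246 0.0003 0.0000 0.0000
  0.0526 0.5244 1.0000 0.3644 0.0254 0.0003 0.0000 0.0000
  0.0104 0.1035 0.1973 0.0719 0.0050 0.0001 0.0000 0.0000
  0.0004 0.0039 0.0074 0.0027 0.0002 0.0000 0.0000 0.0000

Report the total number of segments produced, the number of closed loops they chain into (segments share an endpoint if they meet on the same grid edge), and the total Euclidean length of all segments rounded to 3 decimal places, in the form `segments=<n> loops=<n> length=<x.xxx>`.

segments=10 loops=1 length=9.196

cell (0,0): code 0100 → (0.353,1.000)–(1.000,0.414)
cell (0,1): code 1100 → (0.077,2.000)–(0.353,1.000)
cell (0,2): code 1100 → (0.607,3.000)–(0.077,2.000)
cell (0,3): code 1000 → (1.000,3.344)–(0.607,3.000)
cell (1,0): code 0110 → (1.000,0.414)–(2.000,0.397)
cell (1,3): code 1001 → (2.000,3.367)–(1.000,3.344)
cell (2,0): code 0010 → (2.000,0.397)–(2.676,1.000)
cell (2,1): code 0011 → (2.676,1.000)–(2.947,2.000)
cell (2,2): code 0011 → (2.947,2.000)–(2.425,3.000)
cell (2,3): code 0001 → (2.425,3.000)–(2.000,3.367)
total: 10 segments, chained into 1 closed loop(s), length Σ = 9.195970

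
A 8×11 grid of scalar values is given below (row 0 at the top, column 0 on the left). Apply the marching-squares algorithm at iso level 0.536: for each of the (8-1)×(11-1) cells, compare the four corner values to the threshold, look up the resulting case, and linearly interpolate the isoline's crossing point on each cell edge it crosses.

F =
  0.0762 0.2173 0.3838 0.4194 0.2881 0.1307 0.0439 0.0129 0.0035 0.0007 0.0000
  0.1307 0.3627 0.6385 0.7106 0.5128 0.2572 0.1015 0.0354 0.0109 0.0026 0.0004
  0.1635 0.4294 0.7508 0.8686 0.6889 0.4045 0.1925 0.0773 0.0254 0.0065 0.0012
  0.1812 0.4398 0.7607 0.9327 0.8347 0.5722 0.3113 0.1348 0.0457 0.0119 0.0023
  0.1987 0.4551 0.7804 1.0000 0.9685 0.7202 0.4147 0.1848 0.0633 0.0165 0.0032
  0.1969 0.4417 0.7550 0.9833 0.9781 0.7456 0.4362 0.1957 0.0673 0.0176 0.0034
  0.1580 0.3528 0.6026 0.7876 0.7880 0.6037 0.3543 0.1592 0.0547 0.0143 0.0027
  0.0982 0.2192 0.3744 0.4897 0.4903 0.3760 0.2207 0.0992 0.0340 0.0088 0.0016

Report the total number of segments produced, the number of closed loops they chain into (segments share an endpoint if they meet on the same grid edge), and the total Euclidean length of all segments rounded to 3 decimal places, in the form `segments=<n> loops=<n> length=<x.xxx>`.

segments=20 loops=1 length=17.400

cell (0,1): code 0100 → (0.598,2.000)–(1.000,1.628)
cell (0,2): code 1100 → (0.400,3.000)–(0.598,2.000)
cell (0,3): code 1000 → (1.000,3.883)–(0.400,3.000)
cell (1,1): code 0110 → (1.000,1.628)–(2.000,1.332)
cell (1,3): code 1101 → (1.132,4.000)–(1.000,3.883)
cell (1,4): code 1000 → (2.000,4.538)–(1.132,4.000)
cell (2,1): code 0110 → (2.000,1.332)–(3.000,1.300)
cell (2,4): code 1101 → (2.784,5.000)–(2.000,4.538)
cell (2,5): code 1000 → (3.000,5.139)–(2.784,5.000)
cell (3,1): code 0110 → (3.000,1.300)–(4.000,1.249)
cell (3,5): code 1001 → (4.000,5.603)–(3.000,5.139)
cell (4,1): code 0110 → (4.000,1.249)–(5.000,1.301)
cell (4,5): code 1001 → (5.000,5.677)–(4.000,5.603)
cell (5,1): code 0110 → (5.000,1.301)–(6.000,1.733)
cell (5,5): code 1001 → (6.000,5.271)–(5.000,5.677)
cell (6,1): code 0010 → (6.000,1.733)–(6.292,2.000)
cell (6,2): code 0011 → (6.292,2.000)–(6.845,3.000)
cell (6,3): code 0011 → (6.845,3.000)–(6.846,4.000)
cell (6,4): code 0011 → (6.846,4.000)–(6.297,5.000)
cell (6,5): code 0001 → (6.297,5.000)–(6.000,5.271)
total: 20 segments, chained into 1 closed loop(s), length Σ = 17.400294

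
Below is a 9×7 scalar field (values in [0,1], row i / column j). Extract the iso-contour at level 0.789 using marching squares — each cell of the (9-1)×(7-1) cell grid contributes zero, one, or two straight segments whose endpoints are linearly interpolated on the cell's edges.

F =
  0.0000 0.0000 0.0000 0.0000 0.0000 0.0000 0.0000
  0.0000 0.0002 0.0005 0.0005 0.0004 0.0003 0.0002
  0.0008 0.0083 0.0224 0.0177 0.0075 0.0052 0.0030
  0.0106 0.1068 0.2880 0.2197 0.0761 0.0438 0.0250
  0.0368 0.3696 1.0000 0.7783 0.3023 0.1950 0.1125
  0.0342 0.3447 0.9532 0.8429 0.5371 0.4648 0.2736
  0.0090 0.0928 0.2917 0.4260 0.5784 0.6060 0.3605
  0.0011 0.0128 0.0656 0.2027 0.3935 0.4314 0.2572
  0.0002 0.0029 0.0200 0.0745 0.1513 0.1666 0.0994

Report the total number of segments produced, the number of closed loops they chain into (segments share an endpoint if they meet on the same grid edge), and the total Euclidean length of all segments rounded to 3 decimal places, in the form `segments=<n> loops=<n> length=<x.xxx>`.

segments=8 loops=1 length=5.064

cell (3,1): code 0100 → (3.704,2.000)–(4.000,1.665)
cell (3,2): code 1000 → (4.000,2.952)–(3.704,2.000)
cell (4,1): code 0110 → (4.000,1.665)–(5.000,1.730)
cell (4,2): code 1101 → (4.166,3.000)–(4.000,2.952)
cell (4,3): code 1000 → (5.000,3.176)–(4.166,3.000)
cell (5,1): code 0010 → (5.000,1.730)–(5.248,2.000)
cell (5,2): code 0011 → (5.248,2.000)–(5.129,3.000)
cell (5,3): code 0001 → (5.129,3.000)–(5.000,3.176)
total: 8 segments, chained into 1 closed loop(s), length Σ = 5.063547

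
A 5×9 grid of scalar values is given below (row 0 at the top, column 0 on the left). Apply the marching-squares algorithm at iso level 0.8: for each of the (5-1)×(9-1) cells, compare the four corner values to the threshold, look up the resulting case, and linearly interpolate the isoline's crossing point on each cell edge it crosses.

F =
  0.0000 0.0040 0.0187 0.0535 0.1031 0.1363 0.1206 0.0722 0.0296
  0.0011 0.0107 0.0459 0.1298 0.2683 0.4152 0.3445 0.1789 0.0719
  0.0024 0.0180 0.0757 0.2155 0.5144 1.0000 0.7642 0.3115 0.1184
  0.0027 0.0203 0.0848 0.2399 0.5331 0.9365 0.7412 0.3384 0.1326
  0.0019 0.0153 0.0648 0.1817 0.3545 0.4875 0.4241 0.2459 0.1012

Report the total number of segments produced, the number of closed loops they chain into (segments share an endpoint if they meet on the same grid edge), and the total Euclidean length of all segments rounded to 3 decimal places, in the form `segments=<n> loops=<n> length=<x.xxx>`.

segments=6 loops=1 length=4.681

cell (1,4): code 0100 → (1.658,5.000)–(2.000,4.588)
cell (1,5): code 1000 → (2.000,5.848)–(1.658,5.000)
cell (2,4): code 0110 → (2.000,4.588)–(3.000,4.662)
cell (2,5): code 1001 → (3.000,5.699)–(2.000,5.848)
cell (3,4): code 0010 → (3.000,4.662)–(3.304,5.000)
cell (3,5): code 0001 → (3.304,5.000)–(3.000,5.699)
total: 6 segments, chained into 1 closed loop(s), length Σ = 4.680708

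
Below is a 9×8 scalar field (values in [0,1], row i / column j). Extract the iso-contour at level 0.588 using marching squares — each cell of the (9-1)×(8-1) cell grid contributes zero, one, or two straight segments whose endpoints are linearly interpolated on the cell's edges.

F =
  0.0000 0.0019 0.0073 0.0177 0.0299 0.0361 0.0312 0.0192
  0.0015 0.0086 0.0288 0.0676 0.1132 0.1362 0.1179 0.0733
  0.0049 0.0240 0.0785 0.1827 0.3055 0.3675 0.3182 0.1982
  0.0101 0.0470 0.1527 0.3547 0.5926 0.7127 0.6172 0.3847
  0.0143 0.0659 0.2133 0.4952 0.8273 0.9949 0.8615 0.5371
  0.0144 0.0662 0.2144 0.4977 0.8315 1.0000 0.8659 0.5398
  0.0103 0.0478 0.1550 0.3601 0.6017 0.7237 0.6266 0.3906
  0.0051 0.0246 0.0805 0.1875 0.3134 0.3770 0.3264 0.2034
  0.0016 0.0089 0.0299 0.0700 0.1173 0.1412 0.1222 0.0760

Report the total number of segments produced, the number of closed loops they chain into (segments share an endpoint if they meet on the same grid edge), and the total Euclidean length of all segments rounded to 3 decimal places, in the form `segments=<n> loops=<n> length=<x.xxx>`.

cell (2,3): code 0100 → (2.984,4.000)–(3.000,3.981)
cell (2,4): code 1100 → (2.639,5.000)–(2.984,4.000)
cell (2,5): code 1100 → (2.902,6.000)–(2.639,5.000)
cell (2,6): code 1000 → (3.000,6.126)–(2.902,6.000)
cell (3,3): code 0110 → (3.000,3.981)–(4.000,3.279)
cell (3,6): code 1001 → (4.000,6.843)–(3.000,6.126)
cell (4,3): code 0110 → (4.000,3.279)–(5.000,3.271)
cell (4,6): code 1001 → (5.000,6.852)–(4.000,6.843)
cell (5,3): code 0110 → (5.000,3.271)–(6.000,3.943)
cell (5,6): code 1001 → (6.000,6.164)–(5.000,6.852)
cell (6,3): code 0010 → (6.000,3.943)–(6.048,4.000)
cell (6,4): code 0011 → (6.048,4.000)–(6.391,5.000)
cell (6,5): code 0011 → (6.391,5.000)–(6.129,6.000)
cell (6,6): code 0001 → (6.129,6.000)–(6.000,6.164)
total: 14 segments, chained into 1 closed loop(s), length Σ = 11.521382

segments=14 loops=1 length=11.521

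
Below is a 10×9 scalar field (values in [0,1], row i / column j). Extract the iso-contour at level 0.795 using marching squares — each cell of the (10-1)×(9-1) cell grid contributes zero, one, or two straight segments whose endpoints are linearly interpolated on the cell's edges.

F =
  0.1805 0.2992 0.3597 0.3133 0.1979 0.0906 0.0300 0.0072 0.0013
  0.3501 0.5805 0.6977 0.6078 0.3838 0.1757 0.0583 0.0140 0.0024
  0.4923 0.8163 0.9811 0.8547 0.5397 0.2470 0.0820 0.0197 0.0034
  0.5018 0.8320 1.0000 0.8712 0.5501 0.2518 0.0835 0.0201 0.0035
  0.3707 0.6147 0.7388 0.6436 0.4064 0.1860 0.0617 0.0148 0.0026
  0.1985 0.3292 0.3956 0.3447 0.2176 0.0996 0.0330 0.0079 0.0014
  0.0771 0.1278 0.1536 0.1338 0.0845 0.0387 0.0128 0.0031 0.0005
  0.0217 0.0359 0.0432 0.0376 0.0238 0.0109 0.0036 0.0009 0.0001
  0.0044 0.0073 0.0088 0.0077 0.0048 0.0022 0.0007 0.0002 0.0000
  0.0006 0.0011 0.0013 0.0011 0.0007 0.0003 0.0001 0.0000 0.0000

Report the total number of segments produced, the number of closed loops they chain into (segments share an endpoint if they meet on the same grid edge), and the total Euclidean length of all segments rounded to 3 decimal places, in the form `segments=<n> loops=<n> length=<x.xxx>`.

cell (1,0): code 0100 → (1.910,1.000)–(2.000,0.934)
cell (1,1): code 1100 → (1.343,2.000)–(1.910,1.000)
cell (1,2): code 1100 → (1.758,3.000)–(1.343,2.000)
cell (1,3): code 1000 → (2.000,3.190)–(1.758,3.000)
cell (2,0): code 0110 → (2.000,0.934)–(3.000,0.888)
cell (2,3): code 1001 → (3.000,3.237)–(2.000,3.190)
cell (3,0): code 0010 → (3.000,0.888)–(3.170,1.000)
cell (3,1): code 0011 → (3.170,1.000)–(3.785,2.000)
cell (3,2): code 0011 → (3.785,2.000)–(3.335,3.000)
cell (3,3): code 0001 → (3.335,3.000)–(3.000,3.237)
total: 10 segments, chained into 1 closed loop(s), length Σ = 7.537595

segments=10 loops=1 length=7.538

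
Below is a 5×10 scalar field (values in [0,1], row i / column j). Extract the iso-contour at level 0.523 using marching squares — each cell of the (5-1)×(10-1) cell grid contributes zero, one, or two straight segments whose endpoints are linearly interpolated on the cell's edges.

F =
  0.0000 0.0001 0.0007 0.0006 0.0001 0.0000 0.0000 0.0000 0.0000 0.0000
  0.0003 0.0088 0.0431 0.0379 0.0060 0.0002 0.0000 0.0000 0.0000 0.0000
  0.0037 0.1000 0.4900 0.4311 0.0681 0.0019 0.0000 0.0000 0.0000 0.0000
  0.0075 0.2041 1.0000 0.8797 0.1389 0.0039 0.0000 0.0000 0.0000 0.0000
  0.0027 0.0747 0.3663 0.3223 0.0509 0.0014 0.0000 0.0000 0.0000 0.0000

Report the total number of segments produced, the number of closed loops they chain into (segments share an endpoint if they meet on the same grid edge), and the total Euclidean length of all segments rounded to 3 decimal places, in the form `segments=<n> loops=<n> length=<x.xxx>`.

cell (2,1): code 0100 → (2.065,2.000)–(3.000,1.401)
cell (2,2): code 1100 → (2.205,3.000)–(2.065,2.000)
cell (2,3): code 1000 → (3.000,3.482)–(2.205,3.000)
cell (3,1): code 0010 → (3.000,1.401)–(3.753,2.000)
cell (3,2): code 0011 → (3.753,2.000)–(3.640,3.000)
cell (3,3): code 0001 → (3.640,3.000)–(3.000,3.482)
total: 6 segments, chained into 1 closed loop(s), length Σ = 5.819546

segments=6 loops=1 length=5.820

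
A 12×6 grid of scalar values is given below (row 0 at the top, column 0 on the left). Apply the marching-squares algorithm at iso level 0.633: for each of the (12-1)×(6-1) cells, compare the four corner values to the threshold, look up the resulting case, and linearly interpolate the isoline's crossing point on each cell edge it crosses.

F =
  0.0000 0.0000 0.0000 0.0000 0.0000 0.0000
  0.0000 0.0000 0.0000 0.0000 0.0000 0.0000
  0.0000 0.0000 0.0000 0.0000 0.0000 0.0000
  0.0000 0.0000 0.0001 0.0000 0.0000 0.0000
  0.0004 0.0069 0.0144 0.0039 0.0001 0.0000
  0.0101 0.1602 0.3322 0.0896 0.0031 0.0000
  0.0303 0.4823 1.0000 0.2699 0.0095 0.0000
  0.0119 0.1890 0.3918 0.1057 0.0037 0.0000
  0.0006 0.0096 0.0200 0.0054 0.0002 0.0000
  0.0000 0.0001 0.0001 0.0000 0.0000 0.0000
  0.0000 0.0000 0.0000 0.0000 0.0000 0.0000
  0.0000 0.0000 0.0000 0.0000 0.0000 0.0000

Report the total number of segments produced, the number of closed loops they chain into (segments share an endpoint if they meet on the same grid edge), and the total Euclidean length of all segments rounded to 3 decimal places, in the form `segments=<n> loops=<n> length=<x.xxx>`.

segments=4 loops=1 length=3.358

cell (5,1): code 0100 → (5.450,2.000)–(6.000,1.291)
cell (5,2): code 1000 → (6.000,2.503)–(5.450,2.000)
cell (6,1): code 0010 → (6.000,1.291)–(6.603,2.000)
cell (6,2): code 0001 → (6.603,2.000)–(6.000,2.503)
total: 4 segments, chained into 1 closed loop(s), length Σ = 3.358068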